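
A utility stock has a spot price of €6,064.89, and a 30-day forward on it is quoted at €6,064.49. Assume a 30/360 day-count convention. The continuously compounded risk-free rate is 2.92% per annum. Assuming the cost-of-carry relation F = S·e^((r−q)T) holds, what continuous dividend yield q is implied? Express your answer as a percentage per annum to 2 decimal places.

From F = S·e^((r−q)T): (r − q) = ln(F/S)/T
ln(6064.49/6064.89) = ln(0.999934) = -0.000066
(r − q) = -0.000066 / (30/360) = -0.000792
q = r − ln(F/S)/T = 0.0292 + 0.000792 = 0.029992
q = 3.00%

3.00%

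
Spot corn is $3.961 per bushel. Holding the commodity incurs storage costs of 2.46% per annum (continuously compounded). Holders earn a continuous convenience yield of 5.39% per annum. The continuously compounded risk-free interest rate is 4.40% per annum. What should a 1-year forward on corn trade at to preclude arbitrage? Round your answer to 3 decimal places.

$4.020 per bushel

Net carry = r + u − y = 0.0440 + 0.0246 − 0.0539 = 0.0147
F = S·e^((r+u−y)T) = 3.961 · e^(0.0147 × 1) = 3.961 · e^0.014700
= 3.961 × 1.014809 = $4.020 per bushel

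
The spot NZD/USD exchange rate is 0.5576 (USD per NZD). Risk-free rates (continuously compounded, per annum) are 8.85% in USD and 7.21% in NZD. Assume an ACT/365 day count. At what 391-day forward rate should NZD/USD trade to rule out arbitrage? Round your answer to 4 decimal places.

F = S·e^((r_USD − r_NZD)T) = 0.5576 · e^((0.0885 − 0.0721) × 391/365)
= 0.5576 · e^0.017568 = 0.5576 × 1.017723
F = 0.5675 USD per NZD

0.5675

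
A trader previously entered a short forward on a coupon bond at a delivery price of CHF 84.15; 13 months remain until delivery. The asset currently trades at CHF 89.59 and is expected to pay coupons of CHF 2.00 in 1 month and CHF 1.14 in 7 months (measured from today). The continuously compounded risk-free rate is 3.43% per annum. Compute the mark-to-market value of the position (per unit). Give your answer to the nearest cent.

-CHF 5.40

PV(remaining coupons) I = 2.00·e^(−0.0343·1/12) + 1.14·e^(−0.0343·7/12) = 3.1117
Current forward F = (S − I)·e^(rT) = (89.59 − 3.1117)·e^(0.0343·13/12) = 86.4783 × 1.037857 = 89.7521
Value (long) = (F − K)·e^(−rT) = (89.7521 − 84.15) × 0.963524 = 5.3978
Short position value = −(long value) = -CHF 5.40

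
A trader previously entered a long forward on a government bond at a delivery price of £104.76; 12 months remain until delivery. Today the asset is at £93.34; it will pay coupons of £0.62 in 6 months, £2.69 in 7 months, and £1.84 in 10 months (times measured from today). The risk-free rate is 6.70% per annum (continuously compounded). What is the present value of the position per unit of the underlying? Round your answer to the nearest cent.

-£9.56

PV(remaining coupons) I = 0.62·e^(−0.0670·6/12) + 2.69·e^(−0.0670·7/12) + 1.84·e^(−0.0670·10/12) = 4.9265
Current forward F = (S − I)·e^(rT) = (93.34 − 4.9265)·e^(0.0670·12/12) = 88.4135 × 1.069295 = 94.5401
Value (long) = (F − K)·e^(−rT) = (94.5401 − 104.76) × 0.935195 = -9.5576
Value = -£9.56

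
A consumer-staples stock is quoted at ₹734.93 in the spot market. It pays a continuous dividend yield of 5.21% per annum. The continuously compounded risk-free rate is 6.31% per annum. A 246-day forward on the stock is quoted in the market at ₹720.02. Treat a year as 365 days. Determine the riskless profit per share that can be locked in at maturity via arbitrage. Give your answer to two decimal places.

₹20.38 per share

Fair forward: F* = S·e^(carry·T), with carry = (r − q) = 0.0631 − 0.0521 = 0.0110
F* = 734.93 · e^(0.0110 × 246/365) = 734.93 · e^0.007414 = 734.93 × 1.007442 = ₹740.3993
Market ₹720.02 < fair ₹740.3993: forward underpriced → reverse cash-and-carry (short spot, go long the forward).
At maturity, profit = |F_mkt − F*| = |720.02 − 740.3993| = ₹20.38 per share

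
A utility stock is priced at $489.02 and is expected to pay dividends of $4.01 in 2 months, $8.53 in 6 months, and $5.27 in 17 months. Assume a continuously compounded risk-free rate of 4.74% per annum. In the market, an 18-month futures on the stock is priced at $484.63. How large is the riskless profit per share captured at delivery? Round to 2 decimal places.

$21.92 per share

PV(dividends) I = 4.01·e^(−0.0474·2/12) + 8.53·e^(−0.0474·6/12) + 5.27·e^(−0.0474·17/12) = 17.2364
Fair futures F* = (S − I)·e^(rT) = (489.02 − 17.2364)·e^0.071100 = 471.7836 × 1.073689 = 506.5489
Market $484.63 < fair 506.5489: forward underpriced → reverse cash-and-carry (short the stock, invest proceeds at r, pay the dividends, go long the forward).
Profit at T = |F_mkt − F*| = |484.63 − 506.5489| = $21.92 per share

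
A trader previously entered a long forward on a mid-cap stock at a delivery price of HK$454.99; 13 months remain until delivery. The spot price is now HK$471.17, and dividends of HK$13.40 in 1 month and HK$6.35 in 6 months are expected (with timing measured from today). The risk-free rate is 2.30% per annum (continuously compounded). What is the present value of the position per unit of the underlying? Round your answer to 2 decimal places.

PV(remaining dividends) I = 13.40·e^(−0.0230·1/12) + 6.35·e^(−0.0230·6/12) = 19.6517
Current forward F = (S − I)·e^(rT) = (471.17 − 19.6517)·e^(0.0230·13/12) = 451.5183 × 1.025230 = 462.9101
Value (long) = (F − K)·e^(−rT) = (462.9101 − 454.99) × 0.975391 = 7.7252
Value = HK$7.73

HK$7.73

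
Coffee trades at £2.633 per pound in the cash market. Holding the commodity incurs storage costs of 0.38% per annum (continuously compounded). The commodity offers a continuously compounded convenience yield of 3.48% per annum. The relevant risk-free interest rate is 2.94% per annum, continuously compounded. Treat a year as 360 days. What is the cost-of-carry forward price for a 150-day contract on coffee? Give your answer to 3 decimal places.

Net carry = r + u − y = 0.0294 + 0.0038 − 0.0348 = -0.0016
F = S·e^((r+u−y)T) = 2.633 · e^(-0.0016 × 150/360) = 2.633 · e^-0.000667
= 2.633 × 0.999333 = £2.631 per pound

£2.631 per pound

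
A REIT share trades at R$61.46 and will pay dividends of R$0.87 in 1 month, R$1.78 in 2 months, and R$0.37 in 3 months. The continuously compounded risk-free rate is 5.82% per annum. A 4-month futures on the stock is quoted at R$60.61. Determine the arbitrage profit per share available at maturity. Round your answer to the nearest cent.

PV(dividends) I = 0.87·e^(−0.0582·1/12) + 1.78·e^(−0.0582·2/12) + 0.37·e^(−0.0582·3/12) = 2.9933
Fair futures F* = (S − I)·e^(rT) = (61.46 − 2.9933)·e^0.019400 = 58.4667 × 1.019589 = 59.6120
Market R$60.61 > fair 59.6120: forward overpriced → cash-and-carry (borrow at r, buy the stock and collect the dividends, short the forward).
Profit at T = |F_mkt − F*| = |60.61 − 59.6120| = R$1.00 per share

R$1.00 per share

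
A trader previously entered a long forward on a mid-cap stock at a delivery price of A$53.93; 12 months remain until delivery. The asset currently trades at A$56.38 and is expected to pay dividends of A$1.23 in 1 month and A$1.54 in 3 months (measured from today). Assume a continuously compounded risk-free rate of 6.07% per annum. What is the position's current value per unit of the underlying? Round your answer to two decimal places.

A$2.89

PV(remaining dividends) I = 1.23·e^(−0.0607·1/12) + 1.54·e^(−0.0607·3/12) = 2.7406
Current forward F = (S − I)·e^(rT) = (56.38 − 2.7406)·e^(0.0607·12/12) = 53.6394 × 1.062580 = 56.9962
Value (long) = (F − K)·e^(−rT) = (56.9962 − 53.93) × 0.941106 = 2.8856
Value = A$2.89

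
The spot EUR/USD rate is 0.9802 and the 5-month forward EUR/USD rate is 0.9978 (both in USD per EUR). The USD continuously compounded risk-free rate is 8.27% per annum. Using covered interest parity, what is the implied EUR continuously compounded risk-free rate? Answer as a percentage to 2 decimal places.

F = S·e^((r_USD − r_EUR)T) ⇒ r_EUR = r_USD − ln(F/S)/T
ln(0.9978/0.9802) = 0.017796; /(5/12) = 0.042710
r_EUR = 0.0827 − 0.042710 = 0.039990
r_EUR = 4.00%

4.00%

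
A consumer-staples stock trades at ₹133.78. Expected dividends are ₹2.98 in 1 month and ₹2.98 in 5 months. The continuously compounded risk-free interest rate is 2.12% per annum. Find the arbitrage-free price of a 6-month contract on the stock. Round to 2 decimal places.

₹129.21

PV(dividends) I = 2.98·e^(−0.0212·1/12) + 2.98·e^(−0.0212·5/12)
I = 2.9747 + 2.9538 = 5.9285
F = (S − I)·e^(rT) = (133.78 − 5.9285) · e^(0.0212·6/12)
= 127.8515 · e^0.010600 = 127.8515 × 1.010656 = ₹129.21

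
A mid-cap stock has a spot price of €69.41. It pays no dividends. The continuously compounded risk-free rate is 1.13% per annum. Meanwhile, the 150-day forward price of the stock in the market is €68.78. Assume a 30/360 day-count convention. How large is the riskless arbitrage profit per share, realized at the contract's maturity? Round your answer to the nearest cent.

€0.96 per share

Fair forward: F* = S·e^(carry·T), with carry = r = 0.0113
F* = 69.41 · e^(0.0113 × 150/360) = 69.41 · e^0.004708 = 69.41 × 1.004719 = €69.7375
Market €68.78 < fair €69.7375: forward underpriced → reverse cash-and-carry (short spot, go long the forward).
At maturity, profit = |F_mkt − F*| = |68.78 − 69.7375| = €0.96 per share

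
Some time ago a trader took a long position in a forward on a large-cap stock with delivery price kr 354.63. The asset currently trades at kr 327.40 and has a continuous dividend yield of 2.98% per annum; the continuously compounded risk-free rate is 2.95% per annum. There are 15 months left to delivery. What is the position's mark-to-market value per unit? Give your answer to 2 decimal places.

-kr 26.36

Current fair forward for the remaining 15 months: F = S·e^((r − q)·T), (r − q) = 0.0295 − 0.0298 = -0.0003
F = 327.40 · e^(-0.0003 × 15/12) = 327.40 × 0.999625 = 327.2772
Value of long forward = (F − K)·e^(−rT) = (327.2772 − 354.63) · e^(−0.0295·15/12)
= -27.3528 × 0.963797 = -26.36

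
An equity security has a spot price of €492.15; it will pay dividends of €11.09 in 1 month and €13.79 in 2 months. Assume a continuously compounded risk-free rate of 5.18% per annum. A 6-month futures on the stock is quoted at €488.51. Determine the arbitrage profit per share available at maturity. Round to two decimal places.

PV(dividends) I = 11.09·e^(−0.0518·1/12) + 13.79·e^(−0.0518·2/12) = 24.7137
Fair futures F* = (S − I)·e^(rT) = (492.15 − 24.7137)·e^0.025900 = 467.4363 × 1.026238 = 479.7009
Market €488.51 > fair 479.7009: forward overpriced → cash-and-carry (borrow at r, buy the stock and collect the dividends, short the forward).
Profit at T = |F_mkt − F*| = |488.51 − 479.7009| = €8.81 per share

€8.81 per share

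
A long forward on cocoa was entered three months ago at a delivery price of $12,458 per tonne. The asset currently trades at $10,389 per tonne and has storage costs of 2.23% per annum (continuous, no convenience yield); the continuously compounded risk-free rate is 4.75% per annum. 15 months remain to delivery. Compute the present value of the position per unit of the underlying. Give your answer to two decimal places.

-$1057.17 per tonne

Current fair forward for the remaining 15 months: F = S·e^((r + u)·T), (r + u) = 0.0475 + 0.0223 = 0.0698
F = 10389 · e^(0.0698 × 15/12) = 10389 × 1.09116944 = 11336.1593
Value of long forward = (F − K)·e^(−rT) = (11336.1593 − 12458) · e^(−0.0475·15/12)
= -1121.8407 × 0.94235332 = -1057.17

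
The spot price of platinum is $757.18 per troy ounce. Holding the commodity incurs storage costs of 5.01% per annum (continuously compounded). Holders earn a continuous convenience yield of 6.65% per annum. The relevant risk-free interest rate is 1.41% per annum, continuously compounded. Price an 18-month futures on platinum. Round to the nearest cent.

$754.57 per troy ounce

Net carry = r + u − y = 0.0141 + 0.0501 − 0.0665 = -0.0023
F = S·e^((r+u−y)T) = 757.18 · e^(-0.0023 × 18/12) = 757.18 · e^-0.003450
= 757.18 × 0.996556 = $754.57 per troy ounce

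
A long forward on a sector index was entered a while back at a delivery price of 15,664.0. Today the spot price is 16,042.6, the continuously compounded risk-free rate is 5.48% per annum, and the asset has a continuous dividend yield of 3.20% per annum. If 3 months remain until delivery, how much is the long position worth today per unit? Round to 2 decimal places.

Current fair forward for the remaining 3 months: F = S·e^((r − q)·T), (r − q) = 0.0548 − 0.0320 = 0.0228
F = 16042.6 · e^(0.0228 × 3/12) = 16042.6 × 1.00571628 = 16134.3040
Value of long forward = (F − K)·e^(−rT) = (16134.3040 − 15664.0) · e^(−0.0548·3/12)
= 470.3040 × 0.98639342 = 463.90

463.90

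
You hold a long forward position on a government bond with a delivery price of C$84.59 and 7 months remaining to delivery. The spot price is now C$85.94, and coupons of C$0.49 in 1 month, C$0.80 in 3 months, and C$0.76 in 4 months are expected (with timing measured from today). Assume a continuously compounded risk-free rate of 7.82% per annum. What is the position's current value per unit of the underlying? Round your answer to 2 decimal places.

PV(remaining coupons) I = 0.49·e^(−0.0782·1/12) + 0.80·e^(−0.0782·3/12) + 0.76·e^(−0.0782·4/12) = 2.0118
Current forward F = (S − I)·e^(rT) = (85.94 − 2.0118)·e^(0.0782·7/12) = 83.9282 × 1.046673 = 87.8454
Value (long) = (F − K)·e^(−rT) = (87.8454 − 84.59) × 0.955408 = 3.1102
Value = C$3.11

C$3.11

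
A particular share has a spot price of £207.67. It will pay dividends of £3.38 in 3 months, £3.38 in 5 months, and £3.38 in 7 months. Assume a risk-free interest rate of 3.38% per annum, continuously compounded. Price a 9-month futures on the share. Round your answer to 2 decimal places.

£202.75

PV(dividends) I = 3.38·e^(−0.0338·3/12) + 3.38·e^(−0.0338·5/12) + 3.38·e^(−0.0338·7/12)
I = 3.3516 + 3.3327 + 3.3140 = 9.9983
F = (S − I)·e^(rT) = (207.67 − 9.9983) · e^(0.0338·9/12)
= 197.6717 · e^0.025350 = 197.6717 × 1.025674 = £202.75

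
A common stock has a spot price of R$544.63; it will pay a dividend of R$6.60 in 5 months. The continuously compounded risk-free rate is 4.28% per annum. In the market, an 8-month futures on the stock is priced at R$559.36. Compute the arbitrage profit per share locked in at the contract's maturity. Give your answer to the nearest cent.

R$5.64 per share

PV(dividends) I = 6.60·e^(−0.0428·5/12) = 6.4833
Fair futures F* = (S − I)·e^(rT) = (544.63 − 6.4833)·e^0.028533 = 538.1467 × 1.028944 = 553.7228
Market R$559.36 > fair 553.7228: forward overpriced → cash-and-carry (borrow at r, buy the stock and collect the dividends, short the forward).
Profit at T = |F_mkt − F*| = |559.36 − 553.7228| = R$5.64 per share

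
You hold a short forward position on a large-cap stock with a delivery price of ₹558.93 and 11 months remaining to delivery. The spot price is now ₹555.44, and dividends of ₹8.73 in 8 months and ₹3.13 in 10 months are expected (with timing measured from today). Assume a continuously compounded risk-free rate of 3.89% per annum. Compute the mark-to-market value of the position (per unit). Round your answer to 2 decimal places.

PV(remaining dividends) I = 8.73·e^(−0.0389·8/12) + 3.13·e^(−0.0389·10/12) = 11.5367
Current forward F = (S − I)·e^(rT) = (555.44 − 11.5367)·e^(0.0389·11/12) = 543.9033 × 1.036302 = 563.6481
Value (long) = (F − K)·e^(−rT) = (563.6481 − 558.93) × 0.964970 = 4.5528
Short position value = −(long value) = -₹4.55

-₹4.55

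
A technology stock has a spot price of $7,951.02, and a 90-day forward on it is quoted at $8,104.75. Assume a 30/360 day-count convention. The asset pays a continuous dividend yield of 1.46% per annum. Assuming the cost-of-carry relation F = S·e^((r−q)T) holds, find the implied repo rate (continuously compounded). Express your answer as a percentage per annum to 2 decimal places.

From F = S·e^((r−q)T): (r − q) = ln(F/S)/T
ln(8104.75/7951.02) = ln(1.019335) = 0.019150
(r − q) = 0.019150 / (90/360) = 0.076600
r = ln(F/S)/T + q = 0.076600 + 0.0146 = 0.091200
r = 9.12%

9.12%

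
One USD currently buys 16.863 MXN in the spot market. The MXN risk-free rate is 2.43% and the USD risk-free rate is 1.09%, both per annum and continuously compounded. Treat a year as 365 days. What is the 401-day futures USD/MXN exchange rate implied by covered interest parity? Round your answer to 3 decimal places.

17.113

F = S·e^((r_MXN − r_USD)T) = 16.863 · e^((0.0243 − 0.0109) × 401/365)
= 16.863 · e^0.014722 = 16.863 × 1.014831
F = 17.113 MXN per USD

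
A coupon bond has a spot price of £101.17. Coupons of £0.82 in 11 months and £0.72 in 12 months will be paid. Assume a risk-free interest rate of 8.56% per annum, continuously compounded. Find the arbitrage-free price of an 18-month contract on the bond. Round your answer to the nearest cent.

PV(coupons) I = 0.82·e^(−0.0856·11/12) + 0.72·e^(−0.0856·12/12)
I = 0.7581 + 0.6609 = 1.4190
F = (S − I)·e^(rT) = (101.17 − 1.4190) · e^(0.0856·18/12)
= 99.7510 · e^0.128400 = 99.7510 × 1.137008 = £113.42

£113.42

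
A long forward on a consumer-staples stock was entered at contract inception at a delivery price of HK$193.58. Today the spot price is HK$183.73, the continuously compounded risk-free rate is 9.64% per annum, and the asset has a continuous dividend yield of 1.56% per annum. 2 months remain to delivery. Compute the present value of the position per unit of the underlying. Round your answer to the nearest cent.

Current fair forward for the remaining 2 months: F = S·e^((r − q)·T), (r − q) = 0.0964 − 0.0156 = 0.0808
F = 183.73 · e^(0.0808 × 2/12) = 183.73 × 1.013558 = 186.2210
Value of long forward = (F − K)·e^(−rT) = (186.2210 − 193.58) · e^(−0.0964·2/12)
= -7.3590 × 0.984062 = -7.24

-HK$7.24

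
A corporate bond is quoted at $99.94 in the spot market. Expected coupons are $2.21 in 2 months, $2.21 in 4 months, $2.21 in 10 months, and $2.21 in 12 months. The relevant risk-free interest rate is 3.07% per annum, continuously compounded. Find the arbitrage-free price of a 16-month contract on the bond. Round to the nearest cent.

$95.07

PV(coupons) I = 2.21·e^(−0.0307·2/12) + 2.21·e^(−0.0307·4/12) + 2.21·e^(−0.0307·10/12) + 2.21·e^(−0.0307·12/12)
I = 2.1987 + 2.1875 + 2.1542 + 2.1432 = 8.6836
F = (S − I)·e^(rT) = (99.94 − 8.6836) · e^(0.0307·16/12)
= 91.2564 · e^0.040933 = 91.2564 × 1.041782 = $95.07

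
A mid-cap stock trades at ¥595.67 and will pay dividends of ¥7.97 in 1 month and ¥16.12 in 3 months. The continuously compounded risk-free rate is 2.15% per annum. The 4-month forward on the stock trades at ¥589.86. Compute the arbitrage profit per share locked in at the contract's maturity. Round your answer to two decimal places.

PV(dividends) I = 7.97·e^(−0.0215·1/12) + 16.12·e^(−0.0215·3/12) = 23.9893
Fair forward F* = (S − I)·e^(rT) = (595.67 − 23.9893)·e^0.007167 = 571.6807 × 1.007193 = 575.7928
Market ¥589.86 > fair 575.7928: forward overpriced → cash-and-carry (borrow at r, buy the stock and collect the dividends, short the forward).
Profit at T = |F_mkt − F*| = |589.86 − 575.7928| = ¥14.07 per share

¥14.07 per share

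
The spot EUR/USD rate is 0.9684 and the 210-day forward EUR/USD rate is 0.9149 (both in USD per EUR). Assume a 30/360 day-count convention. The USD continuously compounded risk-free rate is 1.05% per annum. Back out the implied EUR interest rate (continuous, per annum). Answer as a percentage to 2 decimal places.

10.79%

F = S·e^((r_USD − r_EUR)T) ⇒ r_EUR = r_USD − ln(F/S)/T
ln(0.9149/0.9684) = -0.056830; /(210/360) = -0.097423
r_EUR = 0.0105 + 0.097423 = 0.107923
r_EUR = 10.79%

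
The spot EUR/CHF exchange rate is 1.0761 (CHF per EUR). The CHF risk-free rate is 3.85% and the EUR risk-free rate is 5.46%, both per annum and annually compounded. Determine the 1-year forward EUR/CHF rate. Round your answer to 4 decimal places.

By covered interest parity, F = S · (1+r_CHF)^T / (1+r_EUR)^T
= 1.0761 × 1.038500 / 1.054600 = 1.0761 × 0.984734
F = 1.0597 CHF per EUR

1.0597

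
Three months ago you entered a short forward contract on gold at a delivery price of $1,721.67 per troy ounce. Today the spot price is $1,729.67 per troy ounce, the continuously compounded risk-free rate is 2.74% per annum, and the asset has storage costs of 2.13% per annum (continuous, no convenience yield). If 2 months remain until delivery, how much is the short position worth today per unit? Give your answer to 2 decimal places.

-$22.00 per troy ounce

Current fair forward for the remaining 2 months: F = S·e^((r + u)·T), (r + u) = 0.0274 + 0.0213 = 0.0487
F = 1729.67 · e^(0.0487 × 2/12) = 1729.67 × 1.00814970 = 1743.7663
Value of long forward = (F − K)·e^(−rT) = (1743.7663 − 1721.67) · e^(−0.0274·2/12)
= 22.0963 × 0.99544374 = 22.00
Short position value = −(long value) = -$22.00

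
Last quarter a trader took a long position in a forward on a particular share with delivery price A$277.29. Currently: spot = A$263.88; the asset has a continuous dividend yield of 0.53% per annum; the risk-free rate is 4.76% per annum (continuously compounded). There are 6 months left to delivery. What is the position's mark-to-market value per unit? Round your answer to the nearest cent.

Current fair forward for the remaining 6 months: F = S·e^((r − q)·T), (r − q) = 0.0476 − 0.0053 = 0.0423
F = 263.88 · e^(0.0423 × 6/12) = 263.88 × 1.021375 = 269.5204
Value of long forward = (F − K)·e^(−rT) = (269.5204 − 277.29) · e^(−0.0476·6/12)
= -7.7696 × 0.976481 = -7.59

-A$7.59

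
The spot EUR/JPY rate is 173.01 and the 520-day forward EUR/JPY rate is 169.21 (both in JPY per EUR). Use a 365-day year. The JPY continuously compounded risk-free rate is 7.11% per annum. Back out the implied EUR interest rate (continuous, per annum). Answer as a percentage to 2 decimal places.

8.67%

F = S·e^((r_JPY − r_EUR)T) ⇒ r_EUR = r_JPY − ln(F/S)/T
ln(169.21/173.01) = -0.022209; /(520/365) = -0.015589
r_EUR = 0.0711 + 0.015589 = 0.086689
r_EUR = 8.67%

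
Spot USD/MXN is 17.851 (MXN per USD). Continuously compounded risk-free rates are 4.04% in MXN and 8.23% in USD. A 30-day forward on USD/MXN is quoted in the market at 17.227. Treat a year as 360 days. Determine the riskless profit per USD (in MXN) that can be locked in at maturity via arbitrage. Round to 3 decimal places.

0.562 per USD (in MXN)

Fair forward: F* = S·e^(carry·T), with carry = (r_MXN − r_USD) = 0.0404 − 0.0823 = -0.0419
F* = 17.851 · e^(-0.0419 × 30/360) = 17.851 · e^-0.003492 = 17.851 × 0.996514 = 17.7888
Market 17.227 < fair 17.7888: forward underpriced → reverse cash-and-carry (short spot, go long the forward).
At maturity, profit = |F_mkt − F*| = |17.227 − 17.7888| = 0.562 per USD (in MXN)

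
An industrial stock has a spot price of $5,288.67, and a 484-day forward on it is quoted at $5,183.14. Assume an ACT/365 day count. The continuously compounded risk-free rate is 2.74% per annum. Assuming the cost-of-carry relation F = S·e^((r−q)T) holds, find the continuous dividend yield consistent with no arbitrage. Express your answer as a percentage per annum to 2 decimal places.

4.26%

From F = S·e^((r−q)T): (r − q) = ln(F/S)/T
ln(5183.14/5288.67) = ln(0.980046) = -0.020156
(r − q) = -0.020156 / (484/365) = -0.015200
q = r − ln(F/S)/T = 0.0274 + 0.015200 = 0.042600
q = 4.26%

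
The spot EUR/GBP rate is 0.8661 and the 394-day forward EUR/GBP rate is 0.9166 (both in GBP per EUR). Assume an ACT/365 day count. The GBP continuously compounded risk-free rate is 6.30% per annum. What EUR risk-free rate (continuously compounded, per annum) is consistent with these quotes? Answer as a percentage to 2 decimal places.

1.05%

F = S·e^((r_GBP − r_EUR)T) ⇒ r_EUR = r_GBP − ln(F/S)/T
ln(0.9166/0.8661) = 0.056671; /(394/365) = 0.052500
r_EUR = 0.0630 − 0.052500 = 0.010500
r_EUR = 1.05%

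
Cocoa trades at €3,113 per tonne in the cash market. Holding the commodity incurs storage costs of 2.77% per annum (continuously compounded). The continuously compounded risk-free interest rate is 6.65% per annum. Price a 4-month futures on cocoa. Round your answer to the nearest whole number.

€3,212 per tonne

Net carry = r + u − y = 0.0665 + 0.0277 − 0.0000 = 0.0942
F = S·e^((r+u−y)T) = 3113 · e^(0.0942 × 4/12) = 3113 · e^0.031400
= 3113 × 1.031898 = €3,212 per tonne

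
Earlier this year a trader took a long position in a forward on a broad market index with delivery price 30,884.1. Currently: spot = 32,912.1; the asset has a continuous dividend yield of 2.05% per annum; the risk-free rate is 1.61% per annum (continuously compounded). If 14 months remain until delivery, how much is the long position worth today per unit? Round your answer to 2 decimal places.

Current fair forward for the remaining 14 months: F = S·e^((r − q)·T), (r − q) = 0.0161 − 0.0205 = -0.0044
F = 32912.1 · e^(-0.0044 × 14/12) = 32912.1 × 0.99487982 = 32743.5841
Value of long forward = (F − K)·e^(−rT) = (32743.5841 − 30884.1) · e^(−0.0161·14/12)
= 1859.4841 × 0.98139197 = 1824.88

1824.88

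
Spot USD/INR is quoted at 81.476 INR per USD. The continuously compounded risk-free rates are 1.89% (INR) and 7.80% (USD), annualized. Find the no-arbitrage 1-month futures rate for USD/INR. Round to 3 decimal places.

81.076

F = S·e^((r_INR − r_USD)T) = 81.476 · e^((0.0189 − 0.0780) × 1/12)
= 81.476 · e^-0.004925 = 81.476 × 0.995087
F = 81.076 INR per USD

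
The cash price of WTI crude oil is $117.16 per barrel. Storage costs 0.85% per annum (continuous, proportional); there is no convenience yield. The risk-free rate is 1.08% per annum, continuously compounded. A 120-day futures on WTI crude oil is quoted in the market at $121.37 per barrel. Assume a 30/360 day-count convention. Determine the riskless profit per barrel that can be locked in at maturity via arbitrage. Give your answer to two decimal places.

$3.45 per barrel

Fair futures: F* = S·e^(carry·T), with carry = (r + u) = 0.0108 + 0.0085 = 0.0193
F* = 117.16 · e^(0.0193 × 120/360) = 117.16 · e^0.006433 = 117.16 × 1.006454 = $117.9162
Market $121.37 > fair $117.9162: forward overpriced → cash-and-carry (buy spot, short the forward).
At maturity, profit = |F_mkt − F*| = |121.37 − 117.9162| = $3.45 per barrel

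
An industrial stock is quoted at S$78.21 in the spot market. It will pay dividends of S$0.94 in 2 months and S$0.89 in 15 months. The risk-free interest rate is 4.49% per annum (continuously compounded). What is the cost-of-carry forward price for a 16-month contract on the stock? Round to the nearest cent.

PV(dividends) I = 0.94·e^(−0.0449·2/12) + 0.89·e^(−0.0449·15/12)
I = 0.9330 + 0.8414 = 1.7744
F = (S − I)·e^(rT) = (78.21 − 1.7744) · e^(0.0449·16/12)
= 76.4356 · e^0.059867 = 76.4356 × 1.061695 = S$81.15

S$81.15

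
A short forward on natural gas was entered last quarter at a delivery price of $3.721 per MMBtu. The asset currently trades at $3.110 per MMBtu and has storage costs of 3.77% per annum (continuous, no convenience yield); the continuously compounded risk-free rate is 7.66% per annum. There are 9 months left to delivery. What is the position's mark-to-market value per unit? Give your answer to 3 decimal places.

$0.314 per MMBtu

Current fair forward for the remaining 9 months: F = S·e^((r + u)·T), (r + u) = 0.0766 + 0.0377 = 0.1143
F = 3.110 · e^(0.1143 × 9/12) = 3.110 × 1.089507 = 3.3884
Value of long forward = (F − K)·e^(−rT) = (3.3884 − 3.721) · e^(−0.0766·9/12)
= -0.3326 × 0.944169 = -0.314
Short position value = −(long value) = $0.314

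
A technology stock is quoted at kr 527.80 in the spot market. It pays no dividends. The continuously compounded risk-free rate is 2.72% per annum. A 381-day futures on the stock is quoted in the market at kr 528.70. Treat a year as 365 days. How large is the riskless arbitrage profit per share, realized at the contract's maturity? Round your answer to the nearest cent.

kr 14.30 per share

Fair futures: F* = S·e^(carry·T), with carry = r = 0.0272
F* = 527.80 · e^(0.0272 × 381/365) = 527.80 · e^0.028392 = 527.80 × 1.028799 = kr 543.0001
Market kr 528.70 < fair kr 543.0001: forward underpriced → reverse cash-and-carry (short spot, go long the forward).
At maturity, profit = |F_mkt − F*| = |528.70 − 543.0001| = kr 14.30 per share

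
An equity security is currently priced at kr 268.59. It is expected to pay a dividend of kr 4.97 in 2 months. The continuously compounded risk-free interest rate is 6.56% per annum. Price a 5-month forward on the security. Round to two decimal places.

PV(dividends) I = 4.97·e^(−0.0656·2/12)
I = 4.9160
F = (S − I)·e^(rT) = (268.59 − 4.9160) · e^(0.0656·5/12)
= 263.6740 · e^0.027333 = 263.6740 × 1.027710 = kr 270.98

kr 270.98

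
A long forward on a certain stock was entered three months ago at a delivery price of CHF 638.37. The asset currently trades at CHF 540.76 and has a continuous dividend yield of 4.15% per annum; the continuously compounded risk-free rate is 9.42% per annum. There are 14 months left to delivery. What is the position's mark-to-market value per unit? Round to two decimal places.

-CHF 56.73

Current fair forward for the remaining 14 months: F = S·e^((r − q)·T), (r − q) = 0.0942 − 0.0415 = 0.0527
F = 540.76 · e^(0.0527 × 14/12) = 540.76 × 1.063413 = 575.0512
Value of long forward = (F − K)·e^(−rT) = (575.0512 − 638.37) · e^(−0.0942·14/12)
= -63.3188 × 0.895924 = -56.73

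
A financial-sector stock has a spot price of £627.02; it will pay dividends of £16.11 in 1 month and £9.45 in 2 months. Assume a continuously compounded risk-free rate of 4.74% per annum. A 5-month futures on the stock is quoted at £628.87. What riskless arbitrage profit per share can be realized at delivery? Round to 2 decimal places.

PV(dividends) I = 16.11·e^(−0.0474·1/12) + 9.45·e^(−0.0474·2/12) = 25.4221
Fair futures F* = (S − I)·e^(rT) = (627.02 − 25.4221)·e^0.019750 = 601.5979 × 1.019946 = 613.5974
Market £628.87 > fair 613.5974: forward overpriced → cash-and-carry (borrow at r, buy the stock and collect the dividends, short the forward).
Profit at T = |F_mkt − F*| = |628.87 − 613.5974| = £15.27 per share

£15.27 per share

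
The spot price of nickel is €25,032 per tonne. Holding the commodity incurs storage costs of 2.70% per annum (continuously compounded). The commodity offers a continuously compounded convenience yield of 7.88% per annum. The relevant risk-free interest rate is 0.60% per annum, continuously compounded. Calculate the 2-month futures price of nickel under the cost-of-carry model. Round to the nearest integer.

€24,842 per tonne

Net carry = r + u − y = 0.0060 + 0.0270 − 0.0788 = -0.0458
F = S·e^((r+u−y)T) = 25032 · e^(-0.0458 × 2/12) = 25032 · e^-0.007633
= 25032 × 0.992396 = €24,842 per tonne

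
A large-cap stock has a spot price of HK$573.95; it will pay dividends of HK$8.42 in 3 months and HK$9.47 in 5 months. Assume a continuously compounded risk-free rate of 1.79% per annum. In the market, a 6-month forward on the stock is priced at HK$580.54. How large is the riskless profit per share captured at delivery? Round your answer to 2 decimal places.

HK$19.37 per share

PV(dividends) I = 8.42·e^(−0.0179·3/12) + 9.47·e^(−0.0179·5/12) = 17.7820
Fair forward F* = (S − I)·e^(rT) = (573.95 − 17.7820)·e^0.008950 = 556.1680 × 1.008990 = 561.1680
Market HK$580.54 > fair 561.1680: forward overpriced → cash-and-carry (borrow at r, buy the stock and collect the dividends, short the forward).
Profit at T = |F_mkt − F*| = |580.54 − 561.1680| = HK$19.37 per share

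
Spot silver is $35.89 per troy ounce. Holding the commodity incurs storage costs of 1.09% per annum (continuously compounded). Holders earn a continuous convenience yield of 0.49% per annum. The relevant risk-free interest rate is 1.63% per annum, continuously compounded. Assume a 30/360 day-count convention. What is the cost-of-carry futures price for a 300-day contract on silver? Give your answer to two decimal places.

Net carry = r + u − y = 0.0163 + 0.0109 − 0.0049 = 0.0223
F = S·e^((r+u−y)T) = 35.89 · e^(0.0223 × 300/360) = 35.89 · e^0.018583
= 35.89 × 1.018757 = $36.56 per troy ounce

$36.56 per troy ounce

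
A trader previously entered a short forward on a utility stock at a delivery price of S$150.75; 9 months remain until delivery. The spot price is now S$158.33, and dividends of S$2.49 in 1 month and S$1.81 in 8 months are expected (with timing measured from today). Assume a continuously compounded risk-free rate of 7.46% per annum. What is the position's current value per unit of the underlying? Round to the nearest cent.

PV(remaining dividends) I = 2.49·e^(−0.0746·1/12) + 1.81·e^(−0.0746·8/12) = 4.1968
Current forward F = (S − I)·e^(rT) = (158.33 − 4.1968)·e^(0.0746·9/12) = 154.1332 × 1.057545 = 163.0028
Value (long) = (F − K)·e^(−rT) = (163.0028 − 150.75) × 0.945586 = 11.5861
Short position value = −(long value) = -S$11.59

-S$11.59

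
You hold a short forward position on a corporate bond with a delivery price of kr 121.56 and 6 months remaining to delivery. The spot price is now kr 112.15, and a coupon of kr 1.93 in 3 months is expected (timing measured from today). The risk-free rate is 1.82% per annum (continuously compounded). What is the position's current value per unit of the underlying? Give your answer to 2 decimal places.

PV(remaining coupons) I = 1.93·e^(−0.0182·3/12) = 1.9212
Current forward F = (S − I)·e^(rT) = (112.15 − 1.9212)·e^(0.0182·6/12) = 110.2288 × 1.009142 = 111.2365
Value (long) = (F − K)·e^(−rT) = (111.2365 − 121.56) × 0.990941 = -10.2300
Short position value = −(long value) = kr 10.23

kr 10.23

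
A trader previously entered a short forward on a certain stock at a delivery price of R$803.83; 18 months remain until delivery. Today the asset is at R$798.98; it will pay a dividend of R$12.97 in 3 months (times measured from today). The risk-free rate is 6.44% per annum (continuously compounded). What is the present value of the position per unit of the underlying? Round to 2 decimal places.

PV(remaining dividends) I = 12.97·e^(−0.0644·3/12) = 12.7629
Current forward F = (S − I)·e^(rT) = (798.98 − 12.7629)·e^(0.0644·18/12) = 786.2171 × 1.101420 = 865.9552
Value (long) = (F − K)·e^(−rT) = (865.9552 − 803.83) × 0.907919 = 56.4046
Short position value = −(long value) = -R$56.40

-R$56.40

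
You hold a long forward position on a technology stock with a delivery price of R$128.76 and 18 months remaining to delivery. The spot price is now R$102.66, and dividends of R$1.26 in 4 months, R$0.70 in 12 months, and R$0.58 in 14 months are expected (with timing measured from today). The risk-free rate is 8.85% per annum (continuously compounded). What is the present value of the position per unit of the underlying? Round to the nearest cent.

PV(remaining dividends) I = 1.26·e^(−0.0885·4/12) + 0.70·e^(−0.0885·12/12) + 0.58·e^(−0.0885·14/12) = 2.3872
Current forward F = (S − I)·e^(rT) = (102.66 − 2.3872)·e^(0.0885·18/12) = 100.2728 × 1.141964 = 114.5079
Value (long) = (F − K)·e^(−rT) = (114.5079 − 128.76) × 0.875684 = -12.4803
Value = -R$12.48

-R$12.48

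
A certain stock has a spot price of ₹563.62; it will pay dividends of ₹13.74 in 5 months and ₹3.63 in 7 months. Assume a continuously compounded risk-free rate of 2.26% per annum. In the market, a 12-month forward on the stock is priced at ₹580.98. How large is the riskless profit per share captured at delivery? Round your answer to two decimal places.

₹22.06 per share

PV(dividends) I = 13.74·e^(−0.0226·5/12) + 3.63·e^(−0.0226·7/12) = 17.1937
Fair forward F* = (S − I)·e^(rT) = (563.62 − 17.1937)·e^0.022600 = 546.4263 × 1.022857 = 558.9160
Market ₹580.98 > fair 558.9160: forward overpriced → cash-and-carry (borrow at r, buy the stock and collect the dividends, short the forward).
Profit at T = |F_mkt − F*| = |580.98 − 558.9160| = ₹22.06 per share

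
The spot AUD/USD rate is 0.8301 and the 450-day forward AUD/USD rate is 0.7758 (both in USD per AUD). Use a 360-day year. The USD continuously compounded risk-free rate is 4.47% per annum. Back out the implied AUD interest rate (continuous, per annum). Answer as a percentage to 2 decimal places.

9.88%

F = S·e^((r_USD − r_AUD)T) ⇒ r_AUD = r_USD − ln(F/S)/T
ln(0.7758/0.8301) = -0.067651; /(450/360) = -0.054121
r_AUD = 0.0447 + 0.054121 = 0.098821
r_AUD = 9.88%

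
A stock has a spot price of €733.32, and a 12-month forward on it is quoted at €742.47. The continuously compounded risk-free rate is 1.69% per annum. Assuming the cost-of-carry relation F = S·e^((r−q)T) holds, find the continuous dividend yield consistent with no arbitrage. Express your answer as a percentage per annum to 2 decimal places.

0.45%

From F = S·e^((r−q)T): (r − q) = ln(F/S)/T
ln(742.47/733.32) = ln(1.012477) = 0.012400
(r − q) = 0.012400 / (12/12) = 0.012400
q = r − ln(F/S)/T = 0.0169 − 0.012400 = 0.004500
q = 0.45%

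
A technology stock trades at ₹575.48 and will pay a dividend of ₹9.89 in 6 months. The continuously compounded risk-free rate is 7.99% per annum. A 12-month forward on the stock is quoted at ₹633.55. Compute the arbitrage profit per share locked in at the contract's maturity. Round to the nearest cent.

₹20.50 per share

PV(dividends) I = 9.89·e^(−0.0799·6/12) = 9.5027
Fair forward F* = (S − I)·e^(rT) = (575.48 − 9.5027)·e^0.079900 = 565.9773 × 1.083179 = 613.0547
Market ₹633.55 > fair 613.0547: forward overpriced → cash-and-carry (borrow at r, buy the stock and collect the dividends, short the forward).
Profit at T = |F_mkt − F*| = |633.55 − 613.0547| = ₹20.50 per share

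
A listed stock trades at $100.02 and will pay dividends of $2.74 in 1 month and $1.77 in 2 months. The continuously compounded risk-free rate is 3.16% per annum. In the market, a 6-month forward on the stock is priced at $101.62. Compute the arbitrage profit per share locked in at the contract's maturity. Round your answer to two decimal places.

$4.57 per share

PV(dividends) I = 2.74·e^(−0.0316·1/12) + 1.77·e^(−0.0316·2/12) = 4.4935
Fair forward F* = (S − I)·e^(rT) = (100.02 − 4.4935)·e^0.015800 = 95.5265 × 1.015925 = 97.0478
Market $101.62 > fair 97.0478: forward overpriced → cash-and-carry (borrow at r, buy the stock and collect the dividends, short the forward).
Profit at T = |F_mkt − F*| = |101.62 − 97.0478| = $4.57 per share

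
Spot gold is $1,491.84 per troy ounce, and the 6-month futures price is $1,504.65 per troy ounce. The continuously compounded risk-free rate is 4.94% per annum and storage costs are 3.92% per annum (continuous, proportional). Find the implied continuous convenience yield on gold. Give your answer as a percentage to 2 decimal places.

7.15%

F = S·e^((r+u−y)T) ⇒ (r+u−y) = ln(F/S)/T
ln(1504.65/1491.84) = 0.008550; /T ⇒ 0.017100
y = r + u − ln(F/S)/T = 0.0494 + 0.0392 − 0.017100 = 0.071500
y = 7.15%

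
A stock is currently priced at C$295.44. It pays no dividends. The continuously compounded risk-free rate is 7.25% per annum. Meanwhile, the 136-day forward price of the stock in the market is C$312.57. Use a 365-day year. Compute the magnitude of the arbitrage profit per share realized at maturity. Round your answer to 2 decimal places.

Fair forward: F* = S·e^(carry·T), with carry = r = 0.0725
F* = 295.44 · e^(0.0725 × 136/365) = 295.44 · e^0.027014 = 295.44 × 1.027382 = C$303.5297
Market C$312.57 > fair C$303.5297: forward overpriced → cash-and-carry (buy spot, short the forward).
At maturity, profit = |F_mkt − F*| = |312.57 − 303.5297| = C$9.04 per share

C$9.04 per share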